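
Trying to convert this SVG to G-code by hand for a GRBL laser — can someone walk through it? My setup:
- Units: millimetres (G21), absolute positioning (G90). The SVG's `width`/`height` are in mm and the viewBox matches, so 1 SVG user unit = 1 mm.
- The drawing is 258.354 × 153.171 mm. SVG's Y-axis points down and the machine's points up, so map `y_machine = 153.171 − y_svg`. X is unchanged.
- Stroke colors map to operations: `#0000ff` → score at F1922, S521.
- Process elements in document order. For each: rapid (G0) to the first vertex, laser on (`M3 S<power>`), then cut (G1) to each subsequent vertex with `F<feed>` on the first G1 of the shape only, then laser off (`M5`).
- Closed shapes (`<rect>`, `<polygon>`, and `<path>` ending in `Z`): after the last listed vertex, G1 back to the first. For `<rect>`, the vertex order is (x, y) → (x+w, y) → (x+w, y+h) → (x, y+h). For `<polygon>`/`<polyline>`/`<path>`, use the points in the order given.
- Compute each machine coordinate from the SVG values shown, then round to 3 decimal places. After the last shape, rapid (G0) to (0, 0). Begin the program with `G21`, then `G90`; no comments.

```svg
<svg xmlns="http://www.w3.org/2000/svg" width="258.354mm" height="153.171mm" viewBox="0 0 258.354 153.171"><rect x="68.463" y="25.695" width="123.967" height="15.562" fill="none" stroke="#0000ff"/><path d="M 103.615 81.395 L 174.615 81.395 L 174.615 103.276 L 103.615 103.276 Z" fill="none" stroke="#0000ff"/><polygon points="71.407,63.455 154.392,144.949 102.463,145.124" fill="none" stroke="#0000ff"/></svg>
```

1 u = 1 mm; y_m = 153.171 − y.

[1] `<rect>` rectangle, #0000ff→score S521 F1922: (68.463,127.476) → (192.430,127.476) → (192.430,111.914) → (68.463,111.914) → (68.463,127.476) (closed)

[2] `<path>` rectangle, #0000ff→score S521 F1922: (103.615,71.776) → (174.615,71.776) → (174.615,49.895) → (103.615,49.895) → (103.615,71.776) (closed)

[3] `<polygon>` closed polygon, #0000ff→score S521 F1922: (71.407,89.716) → (154.392,8.222) → (102.463,8.047) → (71.407,89.716) (closed)

G21
G90
G0 X68.463 Y127.476
M3 S521
G1 X192.430 Y127.476 F1922
G1 X192.430 Y111.914
G1 X68.463 Y111.914
G1 X68.463 Y127.476
M5
G0 X103.615 Y71.776
M3 S521
G1 X174.615 Y71.776 F1922
G1 X174.615 Y49.895
G1 X103.615 Y49.895
G1 X103.615 Y71.776
M5
G0 X71.407 Y89.716
M3 S521
G1 X154.392 Y8.222 F1922
G1 X102.463 Y8.047
G1 X71.407 Y89.716
M5
G0 X0.000 Y0.000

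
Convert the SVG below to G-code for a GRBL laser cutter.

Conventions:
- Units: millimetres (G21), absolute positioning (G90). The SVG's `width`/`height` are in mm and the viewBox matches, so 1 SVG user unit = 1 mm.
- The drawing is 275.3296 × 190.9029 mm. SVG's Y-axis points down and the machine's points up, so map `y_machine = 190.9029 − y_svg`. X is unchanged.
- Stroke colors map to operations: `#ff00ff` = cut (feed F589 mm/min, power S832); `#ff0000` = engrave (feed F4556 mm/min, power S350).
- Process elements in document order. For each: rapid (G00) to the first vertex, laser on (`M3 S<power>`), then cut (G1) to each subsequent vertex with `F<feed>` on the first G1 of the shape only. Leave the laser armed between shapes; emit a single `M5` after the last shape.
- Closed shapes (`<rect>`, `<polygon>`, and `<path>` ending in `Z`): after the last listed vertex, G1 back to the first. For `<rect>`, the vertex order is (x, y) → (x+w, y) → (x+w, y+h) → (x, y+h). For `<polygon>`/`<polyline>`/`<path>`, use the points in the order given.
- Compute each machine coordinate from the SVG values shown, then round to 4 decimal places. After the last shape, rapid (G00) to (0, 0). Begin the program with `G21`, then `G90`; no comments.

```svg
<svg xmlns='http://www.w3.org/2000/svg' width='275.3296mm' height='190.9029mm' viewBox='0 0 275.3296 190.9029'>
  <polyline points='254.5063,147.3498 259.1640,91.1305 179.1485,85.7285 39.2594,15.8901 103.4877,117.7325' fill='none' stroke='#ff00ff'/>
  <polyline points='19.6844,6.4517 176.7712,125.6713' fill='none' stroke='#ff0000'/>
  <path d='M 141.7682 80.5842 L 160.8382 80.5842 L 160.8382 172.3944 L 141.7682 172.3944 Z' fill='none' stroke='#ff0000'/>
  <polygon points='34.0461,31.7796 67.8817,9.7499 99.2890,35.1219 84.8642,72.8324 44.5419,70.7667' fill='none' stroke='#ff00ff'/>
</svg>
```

G21
G90
G00 X254.5063 Y43.5531
M3 S832
G1 X259.1640 Y99.7724 F589
G1 X179.1485 Y105.1744
G1 X39.2594 Y175.0128
G1 X103.4877 Y73.1704
G00 X19.6844 Y184.4512
M3 S350
G1 X176.7712 Y65.2316 F4556
G00 X141.7682 Y110.3187
M3 S350
G1 X160.8382 Y110.3187 F4556
G1 X160.8382 Y18.5085
G1 X141.7682 Y18.5085
G1 X141.7682 Y110.3187
G00 X34.0461 Y159.1233
M3 S832
G1 X67.8817 Y181.1530 F589
G1 X99.2890 Y155.7810
G1 X84.8642 Y118.0705
G1 X44.5419 Y120.1362
G1 X34.0461 Y159.1233
M5
G00 X0.0000 Y0.0000

viewBox `0 0 275.3296 190.9029` with mm width/height → 1 unit = 1 mm. Flip: y_m = 190.9029 − y_svg.

**Shape 1** — `<polyline>` open polyline, stroke `#ff00ff` → cut (S832, F589). Machine vertices: (254.5063,43.5531) → (259.1640,99.7724) → (179.1485,105.1744) → (39.2594,175.0128) → (103.4877,73.1704). Open path.

**Shape 2** — `<polyline>` line segment, stroke `#ff0000` → engrave (S350, F4556). Machine vertices: (19.6844,184.4512) → (176.7712,65.2316). Open path.

**Shape 3** — `<path>` rectangle, stroke `#ff0000` → engrave (S350, F4556). Machine vertices: (141.7682,110.3187) → (160.8382,110.3187) → (160.8382,18.5085) → (141.7682,18.5085) → (141.7682,110.3187). Closed: final G1 returns to the first vertex.

**Shape 4** — `<polygon>` regular polygon, stroke `#ff00ff` → cut (S832, F589). Machine vertices: (34.0461,159.1233) → (67.8817,181.1530) → (99.2890,155.7810) → (84.8642,118.0705) → (44.5419,120.1362) → (34.0461,159.1233). Closed: final G1 returns to the first vertex.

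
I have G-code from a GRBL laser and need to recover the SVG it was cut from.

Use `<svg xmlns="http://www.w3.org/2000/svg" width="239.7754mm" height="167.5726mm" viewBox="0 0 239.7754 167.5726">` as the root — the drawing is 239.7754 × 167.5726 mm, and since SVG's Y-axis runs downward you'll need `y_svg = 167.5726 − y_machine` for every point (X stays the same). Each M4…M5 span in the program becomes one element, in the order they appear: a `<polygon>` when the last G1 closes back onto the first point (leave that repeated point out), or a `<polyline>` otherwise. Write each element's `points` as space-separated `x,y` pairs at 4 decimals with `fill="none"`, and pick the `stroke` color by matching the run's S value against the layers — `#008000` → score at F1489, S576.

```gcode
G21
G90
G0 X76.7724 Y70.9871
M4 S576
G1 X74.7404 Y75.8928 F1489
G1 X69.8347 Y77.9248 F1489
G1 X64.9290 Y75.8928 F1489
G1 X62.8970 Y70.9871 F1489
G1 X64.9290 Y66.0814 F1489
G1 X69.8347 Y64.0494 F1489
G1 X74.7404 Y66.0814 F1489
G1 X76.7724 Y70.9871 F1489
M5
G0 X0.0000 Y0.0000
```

<svg xmlns="http://www.w3.org/2000/svg" width="239.7754mm" height="167.5726mm" viewBox="0 0 239.7754 167.5726">
  <polygon points="76.7724,96.5855 74.7404,91.6798 69.8347,89.6478 64.9290,91.6798 62.8970,96.5855 64.9290,101.4912 69.8347,103.5232 74.7404,101.4912" fill="none" stroke="#008000"/>
</svg>

Each laser-on run becomes one SVG element. Flip Y back into SVG space with y_svg = 167.5726 − y_machine. Every run uses S576, so all elements get stroke `#008000` (score).

Run 1: The run returns to its start, so emit a `<polygon>` with points (Y-flipped): 76.7724,96.5855 74.7404,91.6798 69.8347,89.6478 64.9290,91.6798 62.8970,96.5855 64.9290,101.4912 69.8347,103.5232 74.7404,101.4912.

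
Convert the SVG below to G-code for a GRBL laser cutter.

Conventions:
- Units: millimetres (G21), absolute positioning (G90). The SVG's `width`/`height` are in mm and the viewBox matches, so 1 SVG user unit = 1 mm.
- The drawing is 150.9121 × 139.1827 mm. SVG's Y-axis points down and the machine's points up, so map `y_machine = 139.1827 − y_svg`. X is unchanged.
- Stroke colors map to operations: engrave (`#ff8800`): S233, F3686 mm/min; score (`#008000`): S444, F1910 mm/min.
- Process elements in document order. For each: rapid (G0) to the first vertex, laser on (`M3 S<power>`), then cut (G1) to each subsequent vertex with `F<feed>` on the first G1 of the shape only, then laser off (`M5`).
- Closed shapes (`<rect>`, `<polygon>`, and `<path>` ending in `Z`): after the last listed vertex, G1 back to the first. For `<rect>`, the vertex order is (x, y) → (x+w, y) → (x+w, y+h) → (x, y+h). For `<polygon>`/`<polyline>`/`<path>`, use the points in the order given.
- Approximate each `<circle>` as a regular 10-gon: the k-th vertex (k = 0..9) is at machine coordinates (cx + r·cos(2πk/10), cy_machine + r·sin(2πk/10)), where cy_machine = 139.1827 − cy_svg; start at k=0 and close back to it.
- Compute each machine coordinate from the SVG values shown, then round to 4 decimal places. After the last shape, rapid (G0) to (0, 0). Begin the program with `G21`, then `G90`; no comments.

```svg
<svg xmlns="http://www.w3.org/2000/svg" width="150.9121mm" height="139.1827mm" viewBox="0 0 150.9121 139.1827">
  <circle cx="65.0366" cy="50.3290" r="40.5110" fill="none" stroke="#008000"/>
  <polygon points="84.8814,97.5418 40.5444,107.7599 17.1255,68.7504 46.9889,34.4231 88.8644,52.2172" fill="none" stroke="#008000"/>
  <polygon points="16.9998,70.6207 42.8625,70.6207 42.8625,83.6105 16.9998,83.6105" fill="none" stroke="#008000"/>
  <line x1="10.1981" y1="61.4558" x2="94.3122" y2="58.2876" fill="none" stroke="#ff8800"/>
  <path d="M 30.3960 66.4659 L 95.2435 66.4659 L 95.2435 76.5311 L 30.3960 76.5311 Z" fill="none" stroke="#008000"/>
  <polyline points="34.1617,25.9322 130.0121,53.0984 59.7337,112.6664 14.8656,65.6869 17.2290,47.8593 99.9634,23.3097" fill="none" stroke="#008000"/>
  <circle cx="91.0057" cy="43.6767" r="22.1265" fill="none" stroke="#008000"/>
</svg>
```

viewBox `0 0 150.9121 139.1827` with mm width/height → 1 unit = 1 mm. Flip: y_m = 139.1827 − y_svg.

**Shape 1** — `<circle>` circle, stroke `#008000` → score (S444, F1910). Machine vertices: (105.5476,88.8537) → (97.8107,112.6655) → (77.5552,127.3820) → (52.5180,127.3820) → (32.2625,112.6655) → (24.5256,88.8537) → (32.2625,65.0419) → (52.5180,50.3254) → (77.5552,50.3254) → (97.8107,65.0419) → (105.5476,88.8537). Closed: final G1 returns to the first vertex.

**Shape 2** — `<polygon>` regular polygon, stroke `#008000` → score (S444, F1910). Machine vertices: (84.8814,41.6409) → (40.5444,31.4228) → (17.1255,70.4323) → (46.9889,104.7596) → (88.8644,86.9655) → (84.8814,41.6409). Closed: final G1 returns to the first vertex.

**Shape 3** — `<polygon>` rectangle, stroke `#008000` → score (S444, F1910). Machine vertices: (16.9998,68.5620) → (42.8625,68.5620) → (42.8625,55.5722) → (16.9998,55.5722) → (16.9998,68.5620). Closed: final G1 returns to the first vertex.

**Shape 4** — `<line>` line segment, stroke `#ff8800` → engrave (S233, F3686). Machine vertices: (10.1981,77.7269) → (94.3122,80.8951). Open path.

**Shape 5** — `<path>` rectangle, stroke `#008000` → score (S444, F1910). Machine vertices: (30.3960,72.7168) → (95.2435,72.7168) → (95.2435,62.6516) → (30.3960,62.6516) → (30.3960,72.7168). Closed: final G1 returns to the first vertex.

**Shape 6** — `<polyline>` open polyline, stroke `#008000` → score (S444, F1910). Machine vertices: (34.1617,113.2505) → (130.0121,86.0843) → (59.7337,26.5163) → (14.8656,73.4958) → (17.2290,91.3234) → (99.9634,115.8730). Open path.

**Shape 7** — `<circle>` circle, stroke `#008000` → score (S444, F1910). Machine vertices: (113.1322,95.5060) → (108.9064,108.5116) → (97.8432,116.5496) → (84.1682,116.5496) → (73.1050,108.5116) → (68.8792,95.5060) → (73.1050,82.5004) → (84.1682,74.4624) → (97.8432,74.4624) → (108.9064,82.5004) → (113.1322,95.5060). Closed: final G1 returns to the first vertex.

G21
G90
G0 X105.5476 Y88.8537
M3 S444
G1 X97.8107 Y112.6655 F1910
G1 X77.5552 Y127.3820
G1 X52.5180 Y127.3820
G1 X32.2625 Y112.6655
G1 X24.5256 Y88.8537
G1 X32.2625 Y65.0419
G1 X52.5180 Y50.3254
G1 X77.5552 Y50.3254
G1 X97.8107 Y65.0419
G1 X105.5476 Y88.8537
M5
G0 X84.8814 Y41.6409
M3 S444
G1 X40.5444 Y31.4228 F1910
G1 X17.1255 Y70.4323
G1 X46.9889 Y104.7596
G1 X88.8644 Y86.9655
G1 X84.8814 Y41.6409
M5
G0 X16.9998 Y68.5620
M3 S444
G1 X42.8625 Y68.5620 F1910
G1 X42.8625 Y55.5722
G1 X16.9998 Y55.5722
G1 X16.9998 Y68.5620
M5
G0 X10.1981 Y77.7269
M3 S233
G1 X94.3122 Y80.8951 F3686
M5
G0 X30.3960 Y72.7168
M3 S444
G1 X95.2435 Y72.7168 F1910
G1 X95.2435 Y62.6516
G1 X30.3960 Y62.6516
G1 X30.3960 Y72.7168
M5
G0 X34.1617 Y113.2505
M3 S444
G1 X130.0121 Y86.0843 F1910
G1 X59.7337 Y26.5163
G1 X14.8656 Y73.4958
G1 X17.2290 Y91.3234
G1 X99.9634 Y115.8730
M5
G0 X113.1322 Y95.5060
M3 S444
G1 X108.9064 Y108.5116 F1910
G1 X97.8432 Y116.5496
G1 X84.1682 Y116.5496
G1 X73.1050 Y108.5116
G1 X68.8792 Y95.5060
G1 X73.1050 Y82.5004
G1 X84.1682 Y74.4624
G1 X97.8432 Y74.4624
G1 X108.9064 Y82.5004
G1 X113.1322 Y95.5060
M5
G0 X0.0000 Y0.0000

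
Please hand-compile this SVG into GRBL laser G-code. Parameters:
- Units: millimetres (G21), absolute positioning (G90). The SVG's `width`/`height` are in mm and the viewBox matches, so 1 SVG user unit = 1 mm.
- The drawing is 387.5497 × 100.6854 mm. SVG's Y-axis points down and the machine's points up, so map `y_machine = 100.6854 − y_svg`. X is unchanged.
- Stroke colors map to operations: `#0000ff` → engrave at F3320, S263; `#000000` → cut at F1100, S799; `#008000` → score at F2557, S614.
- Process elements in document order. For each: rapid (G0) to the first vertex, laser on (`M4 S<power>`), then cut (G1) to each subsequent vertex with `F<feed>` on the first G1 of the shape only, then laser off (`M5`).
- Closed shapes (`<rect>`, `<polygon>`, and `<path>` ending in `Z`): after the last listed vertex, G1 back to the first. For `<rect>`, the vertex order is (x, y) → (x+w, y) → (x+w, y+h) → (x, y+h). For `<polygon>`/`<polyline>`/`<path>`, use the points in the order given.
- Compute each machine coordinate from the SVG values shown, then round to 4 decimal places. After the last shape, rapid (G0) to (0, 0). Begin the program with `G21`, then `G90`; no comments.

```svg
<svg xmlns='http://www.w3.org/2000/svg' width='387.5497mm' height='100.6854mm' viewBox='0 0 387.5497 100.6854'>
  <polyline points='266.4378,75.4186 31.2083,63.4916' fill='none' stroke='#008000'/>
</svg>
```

Since the viewBox matches the mm dimensions, user units are millimetres directly. The only transform is the Y-flip y_m = 100.6854 − y_svg.

Shape 1 is a line segment drawn with `<polyline>`. Its stroke #008000 means score at S614, F2557. After flipping Y the toolpath is (266.4378,25.2668) → (31.2083,37.1938).

G21
G90
G0 X266.4378 Y25.2668
M4 S614
G1 X31.2083 Y37.1938 F2557
M5
G0 X0.0000 Y0.0000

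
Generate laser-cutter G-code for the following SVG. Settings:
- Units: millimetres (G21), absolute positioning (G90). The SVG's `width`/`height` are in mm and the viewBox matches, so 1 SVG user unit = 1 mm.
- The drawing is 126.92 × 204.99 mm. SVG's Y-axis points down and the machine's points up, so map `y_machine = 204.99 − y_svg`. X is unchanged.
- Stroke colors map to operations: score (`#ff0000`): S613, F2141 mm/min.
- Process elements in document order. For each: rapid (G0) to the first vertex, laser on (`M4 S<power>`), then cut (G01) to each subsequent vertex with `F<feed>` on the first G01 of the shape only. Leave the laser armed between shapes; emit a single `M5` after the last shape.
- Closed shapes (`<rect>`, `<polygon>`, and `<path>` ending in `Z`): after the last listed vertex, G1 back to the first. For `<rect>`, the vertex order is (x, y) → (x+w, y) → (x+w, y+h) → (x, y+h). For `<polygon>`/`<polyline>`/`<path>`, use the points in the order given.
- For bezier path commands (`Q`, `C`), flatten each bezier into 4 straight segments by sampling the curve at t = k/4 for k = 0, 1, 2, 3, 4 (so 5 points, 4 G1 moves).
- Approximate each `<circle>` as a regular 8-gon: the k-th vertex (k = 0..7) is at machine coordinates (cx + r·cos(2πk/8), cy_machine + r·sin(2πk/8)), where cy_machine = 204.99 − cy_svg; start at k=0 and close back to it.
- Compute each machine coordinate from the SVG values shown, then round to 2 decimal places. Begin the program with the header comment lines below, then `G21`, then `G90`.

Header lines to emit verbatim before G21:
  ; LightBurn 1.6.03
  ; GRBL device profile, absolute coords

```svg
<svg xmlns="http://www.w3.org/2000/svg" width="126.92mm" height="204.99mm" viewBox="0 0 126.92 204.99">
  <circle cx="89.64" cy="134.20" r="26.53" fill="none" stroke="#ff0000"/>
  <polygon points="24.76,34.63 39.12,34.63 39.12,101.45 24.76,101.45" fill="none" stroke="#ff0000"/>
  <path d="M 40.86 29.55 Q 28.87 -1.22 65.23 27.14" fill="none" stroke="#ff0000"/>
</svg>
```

Since the viewBox matches the mm dimensions, user units are millimetres directly. The only transform is the Y-flip y_m = 204.99 − y_svg.

Shape 1 is a circle drawn with `<circle>`. Its stroke #ff0000 means score at S613, F2141. After flipping Y the toolpath is (116.17,70.79) → (108.40,89.55) → (89.64,97.32) → (70.88,89.55) → (63.11,70.79) → (70.88,52.03) → (89.64,44.26) → (108.40,52.03) → (116.17,70.79), returning to the start.

Shape 2 is a rectangle drawn with `<polygon>`. Its stroke #ff0000 means score at S613, F2141. After flipping Y the toolpath is (24.76,170.36) → (39.12,170.36) → (39.12,103.54) → (24.76,103.54) → (24.76,170.36), returning to the start.

Shape 3 is a quadratic bezier drawn with `<path>`. Its stroke #ff0000 means score at S613, F2141. After flipping Y the toolpath is (40.86,175.44) → (37.89,187.13) → (40.96,191.43) → (50.07,188.33) → (65.23,177.85).

; LightBurn 1.6.03
; GRBL device profile, absolute coords
G21
G90
G0 X116.17 Y70.79
M4 S613
G01 X108.40 Y89.55 F2141
G01 X89.64 Y97.32
G01 X70.88 Y89.55
G01 X63.11 Y70.79
G01 X70.88 Y52.03
G01 X89.64 Y44.26
G01 X108.40 Y52.03
G01 X116.17 Y70.79
G0 X24.76 Y170.36
M4 S613
G01 X39.12 Y170.36 F2141
G01 X39.12 Y103.54
G01 X24.76 Y103.54
G01 X24.76 Y170.36
G0 X40.86 Y175.44
M4 S613
G01 X37.89 Y187.13 F2141
G01 X40.96 Y191.43
G01 X50.07 Y188.33
G01 X65.23 Y177.85
M5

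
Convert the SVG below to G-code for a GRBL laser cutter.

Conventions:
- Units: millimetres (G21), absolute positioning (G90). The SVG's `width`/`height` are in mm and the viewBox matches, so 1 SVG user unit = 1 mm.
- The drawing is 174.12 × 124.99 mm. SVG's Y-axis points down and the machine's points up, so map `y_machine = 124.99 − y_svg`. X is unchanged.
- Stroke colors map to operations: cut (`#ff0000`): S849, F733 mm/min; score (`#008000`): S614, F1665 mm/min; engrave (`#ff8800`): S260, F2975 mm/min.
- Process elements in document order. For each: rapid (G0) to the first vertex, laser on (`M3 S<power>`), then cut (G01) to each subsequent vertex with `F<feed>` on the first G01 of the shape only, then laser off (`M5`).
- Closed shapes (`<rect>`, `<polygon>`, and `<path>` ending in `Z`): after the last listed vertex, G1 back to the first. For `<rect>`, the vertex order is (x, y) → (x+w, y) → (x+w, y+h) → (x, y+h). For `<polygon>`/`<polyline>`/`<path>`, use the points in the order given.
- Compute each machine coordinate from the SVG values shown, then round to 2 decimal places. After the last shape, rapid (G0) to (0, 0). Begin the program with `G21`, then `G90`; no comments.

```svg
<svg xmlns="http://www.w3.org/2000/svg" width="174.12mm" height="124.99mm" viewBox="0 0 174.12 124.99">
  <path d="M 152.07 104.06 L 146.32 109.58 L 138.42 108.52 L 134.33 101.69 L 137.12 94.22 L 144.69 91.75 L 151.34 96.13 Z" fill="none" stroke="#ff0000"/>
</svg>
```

G21
G90
G0 X152.07 Y20.93
M3 S849
G01 X146.32 Y15.41 F733
G01 X138.42 Y16.47
G01 X134.33 Y23.30
G01 X137.12 Y30.77
G01 X144.69 Y33.24
G01 X151.34 Y28.86
G01 X152.07 Y20.93
M5
G0 X0.00 Y0.00

Since the viewBox matches the mm dimensions, user units are millimetres directly. The only transform is the Y-flip y_m = 124.99 − y_svg.

Shape 1 is a regular polygon drawn with `<path>`. Its stroke #ff0000 means cut at S849, F733. After flipping Y the toolpath is (152.07,20.93) → (146.32,15.41) → (138.42,16.47) → (134.33,23.30) → (137.12,30.77) → (144.69,33.24) → (151.34,28.86) → (152.07,20.93), returning to the start.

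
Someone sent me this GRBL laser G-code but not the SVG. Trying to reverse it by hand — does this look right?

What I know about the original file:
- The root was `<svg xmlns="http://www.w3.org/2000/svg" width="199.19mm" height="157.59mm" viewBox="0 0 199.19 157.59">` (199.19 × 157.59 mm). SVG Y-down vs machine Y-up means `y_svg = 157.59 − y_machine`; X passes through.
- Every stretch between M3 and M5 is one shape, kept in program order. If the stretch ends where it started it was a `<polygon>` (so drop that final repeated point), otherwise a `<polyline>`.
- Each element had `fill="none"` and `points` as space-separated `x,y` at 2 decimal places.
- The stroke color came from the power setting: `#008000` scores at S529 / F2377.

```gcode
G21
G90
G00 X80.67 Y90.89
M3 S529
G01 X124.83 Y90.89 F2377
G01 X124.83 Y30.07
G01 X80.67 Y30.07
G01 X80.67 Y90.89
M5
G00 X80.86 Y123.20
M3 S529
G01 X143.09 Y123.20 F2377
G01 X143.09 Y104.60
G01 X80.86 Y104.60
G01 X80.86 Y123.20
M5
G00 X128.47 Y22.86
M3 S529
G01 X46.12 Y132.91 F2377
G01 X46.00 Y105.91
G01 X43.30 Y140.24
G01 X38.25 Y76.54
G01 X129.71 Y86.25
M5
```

Each laser-on run becomes one SVG element. Flip Y back into SVG space with y_svg = 157.59 − y_machine. Every run uses S529, so all elements get stroke `#008000` (score).

Run 1: The run returns to its start, so emit a `<polygon>` with points (Y-flipped): 80.67,66.70 124.83,66.70 124.83,127.52 80.67,127.52.

Run 2: The run returns to its start, so emit a `<polygon>` with points (Y-flipped): 80.86,34.39 143.09,34.39 143.09,52.99 80.86,52.99.

Run 3: The run is open, so emit a `<polyline>` with points (Y-flipped): 128.47,134.73 46.12,24.68 46.00,51.68 43.30,17.35 38.25,81.05 129.71,71.34.

<svg xmlns="http://www.w3.org/2000/svg" width="199.19mm" height="157.59mm" viewBox="0 0 199.19 157.59">
  <polygon points="80.67,66.70 124.83,66.70 124.83,127.52 80.67,127.52" fill="none" stroke="#008000"/>
  <polygon points="80.86,34.39 143.09,34.39 143.09,52.99 80.86,52.99" fill="none" stroke="#008000"/>
  <polyline points="128.47,134.73 46.12,24.68 46.00,51.68 43.30,17.35 38.25,81.05 129.71,71.34" fill="none" stroke="#008000"/>
</svg>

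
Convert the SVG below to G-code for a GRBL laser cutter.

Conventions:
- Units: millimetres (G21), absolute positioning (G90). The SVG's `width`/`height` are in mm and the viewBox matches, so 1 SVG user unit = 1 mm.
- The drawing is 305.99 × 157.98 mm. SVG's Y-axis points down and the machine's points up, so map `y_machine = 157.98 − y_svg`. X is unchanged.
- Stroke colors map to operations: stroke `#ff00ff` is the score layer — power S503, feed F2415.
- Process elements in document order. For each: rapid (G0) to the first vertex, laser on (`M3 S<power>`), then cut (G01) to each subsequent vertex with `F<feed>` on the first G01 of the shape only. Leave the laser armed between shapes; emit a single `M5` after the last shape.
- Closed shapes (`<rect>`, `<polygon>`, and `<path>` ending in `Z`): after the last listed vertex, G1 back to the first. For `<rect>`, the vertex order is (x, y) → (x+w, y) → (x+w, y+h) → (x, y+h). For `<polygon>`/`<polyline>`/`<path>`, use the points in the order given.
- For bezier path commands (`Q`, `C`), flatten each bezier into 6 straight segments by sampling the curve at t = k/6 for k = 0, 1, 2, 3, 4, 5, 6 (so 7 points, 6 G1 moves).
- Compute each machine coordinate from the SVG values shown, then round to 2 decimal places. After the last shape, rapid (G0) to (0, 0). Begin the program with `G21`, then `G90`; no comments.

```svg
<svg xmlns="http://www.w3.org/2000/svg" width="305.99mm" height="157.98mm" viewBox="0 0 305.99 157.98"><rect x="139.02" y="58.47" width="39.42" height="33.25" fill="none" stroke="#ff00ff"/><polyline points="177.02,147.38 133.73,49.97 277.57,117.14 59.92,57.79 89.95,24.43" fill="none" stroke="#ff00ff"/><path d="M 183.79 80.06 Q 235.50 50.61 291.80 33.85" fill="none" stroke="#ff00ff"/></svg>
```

G21
G90
G0 X139.02 Y99.51
M3 S503
G01 X178.44 Y99.51 F2415
G01 X178.44 Y66.26
G01 X139.02 Y66.26
G01 X139.02 Y99.51
G0 X177.02 Y10.60
M3 S503
G01 X133.73 Y108.01 F2415
G01 X277.57 Y40.84
G01 X59.92 Y100.19
G01 X89.95 Y133.55
G0 X183.79 Y77.92
M3 S503
G01 X201.15 Y87.38 F2415
G01 X218.77 Y96.14
G01 X236.65 Y104.20
G01 X254.78 Y111.55
G01 X273.16 Y118.19
G01 X291.80 Y124.13
M5
G0 X0.00 Y0.00

viewBox `0 0 305.99 157.98` with mm width/height → 1 unit = 1 mm. Flip: y_m = 157.98 − y_svg.

**Shape 1** — `<rect>` rectangle, stroke `#ff00ff` → score (S503, F2415). Machine vertices: (139.02,99.51) → (178.44,99.51) → (178.44,66.26) → (139.02,66.26) → (139.02,99.51). Closed: final G1 returns to the first vertex.

**Shape 2** — `<polyline>` open polyline, stroke `#ff00ff` → score (S503, F2415). Machine vertices: (177.02,10.60) → (133.73,108.01) → (277.57,40.84) → (59.92,100.19) → (89.95,133.55). Open path.

**Shape 3** — `<path>` quadratic bezier, stroke `#ff00ff` → score (S503, F2415). Control points (SVG): P0=(183.79,80.06), P1=(235.50,50.61), P2=(291.80,33.85); sampled at t=k/6. Machine vertices: (183.79,77.92) → (201.15,87.38) → (218.77,96.14) → (236.65,104.20) → (254.78,111.55) → (273.16,118.19) → (291.80,124.13). Open path.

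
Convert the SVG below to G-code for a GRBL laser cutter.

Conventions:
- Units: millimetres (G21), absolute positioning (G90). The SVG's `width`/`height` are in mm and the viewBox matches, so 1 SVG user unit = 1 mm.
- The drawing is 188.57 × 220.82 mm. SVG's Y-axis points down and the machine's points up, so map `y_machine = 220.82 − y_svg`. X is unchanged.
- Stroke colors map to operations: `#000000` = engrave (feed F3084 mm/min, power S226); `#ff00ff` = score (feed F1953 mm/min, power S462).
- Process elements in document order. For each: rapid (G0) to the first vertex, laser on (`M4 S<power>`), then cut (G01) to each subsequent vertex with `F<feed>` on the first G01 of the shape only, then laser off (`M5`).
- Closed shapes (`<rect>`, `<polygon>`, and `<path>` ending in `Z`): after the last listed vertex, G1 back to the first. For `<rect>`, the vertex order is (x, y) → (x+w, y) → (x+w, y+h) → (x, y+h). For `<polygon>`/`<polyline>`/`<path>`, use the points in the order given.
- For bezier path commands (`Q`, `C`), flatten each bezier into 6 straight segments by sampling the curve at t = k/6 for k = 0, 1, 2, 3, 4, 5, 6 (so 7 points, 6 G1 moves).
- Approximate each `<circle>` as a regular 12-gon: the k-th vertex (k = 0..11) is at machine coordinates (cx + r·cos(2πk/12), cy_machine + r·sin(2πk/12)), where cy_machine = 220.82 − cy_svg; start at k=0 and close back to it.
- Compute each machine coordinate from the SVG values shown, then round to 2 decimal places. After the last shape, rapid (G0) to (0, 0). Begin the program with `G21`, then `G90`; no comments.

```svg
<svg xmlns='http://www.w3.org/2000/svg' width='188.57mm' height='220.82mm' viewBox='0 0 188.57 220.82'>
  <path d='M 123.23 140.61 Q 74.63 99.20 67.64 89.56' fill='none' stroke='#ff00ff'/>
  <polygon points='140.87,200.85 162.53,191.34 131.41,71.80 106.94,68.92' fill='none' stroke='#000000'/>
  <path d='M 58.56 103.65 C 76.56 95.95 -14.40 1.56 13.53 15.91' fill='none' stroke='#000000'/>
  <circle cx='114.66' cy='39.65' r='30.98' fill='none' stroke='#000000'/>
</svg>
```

G21
G90
G0 X123.23 Y80.21
M4 S462
G01 X108.19 Y93.13 F1953
G01 X95.45 Y104.29
G01 X85.03 Y113.68
G01 X76.92 Y121.30
G01 X71.13 Y127.16
G01 X67.64 Y131.26
M5
G0 X140.87 Y19.97
M4 S226
G01 X162.53 Y29.48 F3084
G01 X131.41 Y149.02
G01 X106.94 Y151.90
G01 X140.87 Y19.97
M5
G0 X58.56 Y117.17
M4 S226
G01 X59.53 Y127.34 F3084
G01 X48.68 Y146.53
G01 X32.32 Y169.31
G01 X16.79 Y190.25
G01 X8.42 Y203.93
G01 X13.53 Y204.91
M5
G0 X145.64 Y181.17
M4 S226
G01 X141.49 Y196.66 F3084
G01 X130.15 Y208.00
G01 X114.66 Y212.15
G01 X99.17 Y208.00
G01 X87.83 Y196.66
G01 X83.68 Y181.17
G01 X87.83 Y165.68
G01 X99.17 Y154.34
G01 X114.66 Y150.19
G01 X130.15 Y154.34
G01 X141.49 Y165.68
G01 X145.64 Y181.17
M5
G0 X0.00 Y0.00

viewBox `0 0 188.57 220.82` with mm width/height → 1 unit = 1 mm. Flip: y_m = 220.82 − y_svg.

**Shape 1** — `<path>` quadratic bezier, stroke `#ff00ff` → score (S462, F1953). Control points (SVG): P0=(123.23,140.61), P1=(74.63,99.20), P2=(67.64,89.56); sampled at t=k/6. Machine vertices: (123.23,80.21) → (108.19,93.13) → (95.45,104.29) → (85.03,113.68) → (76.92,121.30) → (71.13,127.16) → (67.64,131.26). Open path.

**Shape 2** — `<polygon>` closed polygon, stroke `#000000` → engrave (S226, F3084). Machine vertices: (140.87,19.97) → (162.53,29.48) → (131.41,149.02) → (106.94,151.90) → (140.87,19.97). Closed: final G1 returns to the first vertex.

**Shape 3** — `<path>` cubic bezier, stroke `#000000` → engrave (S226, F3084). Control points (SVG): P0=(58.56,103.65), P1=(76.56,95.95), P2=(-14.40,1.56), P3=(13.53,15.91); sampled at t=k/6. Machine vertices: (58.56,117.17) → (59.53,127.34) → (48.68,146.53) → (32.32,169.31) → (16.79,190.25) → (8.42,203.93) → (13.53,204.91). Open path.

**Shape 4** — `<circle>` circle, stroke `#000000` → engrave (S226, F3084). Machine vertices: (145.64,181.17) → (141.49,196.66) → (130.15,208.00) → (114.66,212.15) → (99.17,208.00) → (87.83,196.66) → (83.68,181.17) → (87.83,165.68) → (99.17,154.34) → (114.66,150.19) → (130.15,154.34) → (141.49,165.68) → (145.64,181.17). Closed: final G1 returns to the first vertex.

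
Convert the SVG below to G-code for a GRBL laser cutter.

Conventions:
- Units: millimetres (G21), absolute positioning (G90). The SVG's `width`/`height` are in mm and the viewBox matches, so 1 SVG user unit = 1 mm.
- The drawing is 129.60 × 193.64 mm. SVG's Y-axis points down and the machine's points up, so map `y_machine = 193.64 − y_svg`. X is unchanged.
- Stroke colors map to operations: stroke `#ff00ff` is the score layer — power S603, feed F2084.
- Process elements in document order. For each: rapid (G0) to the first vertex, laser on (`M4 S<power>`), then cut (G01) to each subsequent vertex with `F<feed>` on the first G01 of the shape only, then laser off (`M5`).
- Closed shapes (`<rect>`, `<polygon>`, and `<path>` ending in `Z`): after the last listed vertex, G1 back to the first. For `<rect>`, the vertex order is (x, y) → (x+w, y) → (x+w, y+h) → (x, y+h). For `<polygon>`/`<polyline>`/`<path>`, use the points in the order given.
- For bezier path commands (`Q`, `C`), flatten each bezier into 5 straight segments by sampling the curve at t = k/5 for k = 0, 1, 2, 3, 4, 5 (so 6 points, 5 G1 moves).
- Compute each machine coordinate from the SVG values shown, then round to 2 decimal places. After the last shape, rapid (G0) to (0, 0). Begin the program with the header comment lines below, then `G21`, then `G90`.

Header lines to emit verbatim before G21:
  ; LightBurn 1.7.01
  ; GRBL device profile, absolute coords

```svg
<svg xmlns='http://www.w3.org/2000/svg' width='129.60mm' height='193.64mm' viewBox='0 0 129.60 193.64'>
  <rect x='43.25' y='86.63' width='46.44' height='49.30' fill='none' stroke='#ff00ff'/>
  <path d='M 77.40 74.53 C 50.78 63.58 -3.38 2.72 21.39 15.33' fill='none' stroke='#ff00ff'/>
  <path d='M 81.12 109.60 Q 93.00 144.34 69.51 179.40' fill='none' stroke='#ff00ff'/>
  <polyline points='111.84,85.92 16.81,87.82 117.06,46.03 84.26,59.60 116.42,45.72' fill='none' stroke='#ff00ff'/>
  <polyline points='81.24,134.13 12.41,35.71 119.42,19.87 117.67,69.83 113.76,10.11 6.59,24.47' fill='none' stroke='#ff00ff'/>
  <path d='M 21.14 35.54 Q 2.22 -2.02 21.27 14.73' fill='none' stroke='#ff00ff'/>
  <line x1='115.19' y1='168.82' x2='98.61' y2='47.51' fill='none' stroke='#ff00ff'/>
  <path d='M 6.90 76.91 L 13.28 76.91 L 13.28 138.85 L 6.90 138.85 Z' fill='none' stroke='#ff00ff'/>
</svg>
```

; LightBurn 1.7.01
; GRBL device profile, absolute coords
G21
G90
G0 X43.25 Y107.01
M4 S603
G01 X89.69 Y107.01 F2084
G01 X89.69 Y57.71
G01 X43.25 Y57.71
G01 X43.25 Y107.01
M5
G0 X77.40 Y119.11
M4 S603
G01 X58.97 Y130.68 F2084
G01 X39.05 Y148.31
G01 X22.74 Y166.07
G01 X15.15 Y178.05
G01 X21.39 Y178.31
M5
G0 X81.12 Y84.04
M4 S603
G01 X84.46 Y70.13 F2084
G01 X84.96 Y56.20
G01 X82.64 Y42.24
G01 X77.49 Y28.25
G01 X69.51 Y14.24
M5
G0 X111.84 Y107.72
M4 S603
G01 X16.81 Y105.82 F2084
G01 X117.06 Y147.61
G01 X84.26 Y134.04
G01 X116.42 Y147.92
M5
G0 X81.24 Y59.51
M4 S603
G01 X12.41 Y157.93 F2084
G01 X119.42 Y173.77
G01 X117.67 Y123.81
G01 X113.76 Y183.53
G01 X6.59 Y169.17
M5
G0 X21.14 Y158.10
M4 S603
G01 X15.09 Y170.95 F2084
G01 X12.08 Y179.46
G01 X12.11 Y183.62
G01 X15.17 Y183.44
G01 X21.27 Y178.91
M5
G0 X115.19 Y24.82
M4 S603
G01 X98.61 Y146.13 F2084
M5
G0 X6.90 Y116.73
M4 S603
G01 X13.28 Y116.73 F2084
G01 X13.28 Y54.79
G01 X6.90 Y54.79
G01 X6.90 Y116.73
M5
G0 X0.00 Y0.00

Since the viewBox matches the mm dimensions, user units are millimetres directly. The only transform is the Y-flip y_m = 193.64 − y_svg.

Shape 1 is a rectangle drawn with `<rect>`. Its stroke #ff00ff means score at S603, F2084. After flipping Y the toolpath is (43.25,107.01) → (89.69,107.01) → (89.69,57.71) → (43.25,57.71) → (43.25,107.01), returning to the start.

Shape 2 is a cubic bezier drawn with `<path>`. Its stroke #ff00ff means score at S603, F2084. After flipping Y the toolpath is (77.40,119.11) → (58.97,130.68) → (39.05,148.31) → (22.74,166.07) → (15.15,178.05) → (21.39,178.31).

Shape 3 is a quadratic bezier drawn with `<path>`. Its stroke #ff00ff means score at S603, F2084. After flipping Y the toolpath is (81.12,84.04) → (84.46,70.13) → (84.96,56.20) → (82.64,42.24) → (77.49,28.25) → (69.51,14.24).

Shape 4 is a open polyline drawn with `<polyline>`. Its stroke #ff00ff means score at S603, F2084. After flipping Y the toolpath is (111.84,107.72) → (16.81,105.82) → (117.06,147.61) → (84.26,134.04) → (116.42,147.92).

Shape 5 is a open polyline drawn with `<polyline>`. Its stroke #ff00ff means score at S603, F2084. After flipping Y the toolpath is (81.24,59.51) → (12.41,157.93) → (119.42,173.77) → (117.67,123.81) → (113.76,183.53) → (6.59,169.17).

Shape 6 is a quadratic bezier drawn with `<path>`. Its stroke #ff00ff means score at S603, F2084. After flipping Y the toolpath is (21.14,158.10) → (15.09,170.95) → (12.08,179.46) → (12.11,183.62) → (15.17,183.44) → (21.27,178.91).

Shape 7 is a line segment drawn with `<line>`. Its stroke #ff00ff means score at S603, F2084. After flipping Y the toolpath is (115.19,24.82) → (98.61,146.13).

Shape 8 is a rectangle drawn with `<path>`. Its stroke #ff00ff means score at S603, F2084. After flipping Y the toolpath is (6.90,116.73) → (13.28,116.73) → (13.28,54.79) → (6.90,54.79) → (6.90,116.73), returning to the start.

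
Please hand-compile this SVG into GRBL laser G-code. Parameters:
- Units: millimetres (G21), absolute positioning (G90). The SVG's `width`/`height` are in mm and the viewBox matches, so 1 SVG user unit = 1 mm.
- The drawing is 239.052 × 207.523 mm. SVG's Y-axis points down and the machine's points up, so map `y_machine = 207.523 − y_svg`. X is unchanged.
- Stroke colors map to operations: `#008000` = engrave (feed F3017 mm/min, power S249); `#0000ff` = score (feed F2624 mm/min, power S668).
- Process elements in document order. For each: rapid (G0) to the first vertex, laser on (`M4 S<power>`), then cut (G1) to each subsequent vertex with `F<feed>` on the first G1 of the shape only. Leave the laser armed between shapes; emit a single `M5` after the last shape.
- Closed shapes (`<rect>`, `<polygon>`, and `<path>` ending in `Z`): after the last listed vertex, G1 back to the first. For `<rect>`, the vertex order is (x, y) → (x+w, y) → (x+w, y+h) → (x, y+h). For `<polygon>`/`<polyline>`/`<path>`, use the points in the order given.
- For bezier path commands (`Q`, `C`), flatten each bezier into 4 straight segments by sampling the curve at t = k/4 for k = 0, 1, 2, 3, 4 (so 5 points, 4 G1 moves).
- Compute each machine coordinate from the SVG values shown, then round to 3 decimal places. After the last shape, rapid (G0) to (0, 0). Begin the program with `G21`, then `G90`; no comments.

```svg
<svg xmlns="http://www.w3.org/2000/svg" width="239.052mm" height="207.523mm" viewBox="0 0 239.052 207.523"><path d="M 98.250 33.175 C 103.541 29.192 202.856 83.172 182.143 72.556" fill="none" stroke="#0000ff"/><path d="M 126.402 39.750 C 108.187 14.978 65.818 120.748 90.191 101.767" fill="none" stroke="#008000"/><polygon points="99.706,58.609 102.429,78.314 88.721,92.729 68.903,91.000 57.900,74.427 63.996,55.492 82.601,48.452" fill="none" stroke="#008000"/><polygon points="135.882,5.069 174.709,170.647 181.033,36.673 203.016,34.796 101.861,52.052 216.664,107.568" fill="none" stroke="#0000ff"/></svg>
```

Since the viewBox matches the mm dimensions, user units are millimetres directly. The only transform is the Y-flip y_m = 207.523 − y_svg.

Shape 1 is a cubic bezier drawn with `<path>`. Its stroke #0000ff means score at S668, F2624. After flipping Y the toolpath is (98.250,174.348) → (116.503,168.382) → (149.948,152.170) → (178.517,137.202) → (182.143,134.967).

Shape 2 is a cubic bezier drawn with `<path>`. Its stroke #008000 means engrave at S249, F3017. After flipping Y the toolpath is (126.402,167.773) → (109.632,165.864) → (92.326,138.936) → (83.005,110.922) → (90.191,105.756).

Shape 3 is a regular polygon drawn with `<polygon>`. Its stroke #008000 means engrave at S249, F3017. After flipping Y the toolpath is (99.706,148.914) → (102.429,129.209) → (88.721,114.794) → (68.903,116.523) → (57.900,133.096) → (63.996,152.031) → (82.601,159.071) → (99.706,148.914), returning to the start.

Shape 4 is a closed polygon drawn with `<polygon>`. Its stroke #0000ff means score at S668, F2624. After flipping Y the toolpath is (135.882,202.454) → (174.709,36.876) → (181.033,170.850) → (203.016,172.727) → (101.861,155.471) → (216.664,99.955) → (135.882,202.454), returning to the start.

G21
G90
G0 X98.250 Y174.348
M4 S668
G1 X116.503 Y168.382 F2624
G1 X149.948 Y152.170
G1 X178.517 Y137.202
G1 X182.143 Y134.967
G0 X126.402 Y167.773
M4 S249
G1 X109.632 Y165.864 F3017
G1 X92.326 Y138.936
G1 X83.005 Y110.922
G1 X90.191 Y105.756
G0 X99.706 Y148.914
M4 S249
G1 X102.429 Y129.209 F3017
G1 X88.721 Y114.794
G1 X68.903 Y116.523
G1 X57.900 Y133.096
G1 X63.996 Y152.031
G1 X82.601 Y159.071
G1 X99.706 Y148.914
G0 X135.882 Y202.454
M4 S668
G1 X174.709 Y36.876 F2624
G1 X181.033 Y170.850
G1 X203.016 Y172.727
G1 X101.861 Y155.471
G1 X216.664 Y99.955
G1 X135.882 Y202.454
M5
G0 X0.000 Y0.000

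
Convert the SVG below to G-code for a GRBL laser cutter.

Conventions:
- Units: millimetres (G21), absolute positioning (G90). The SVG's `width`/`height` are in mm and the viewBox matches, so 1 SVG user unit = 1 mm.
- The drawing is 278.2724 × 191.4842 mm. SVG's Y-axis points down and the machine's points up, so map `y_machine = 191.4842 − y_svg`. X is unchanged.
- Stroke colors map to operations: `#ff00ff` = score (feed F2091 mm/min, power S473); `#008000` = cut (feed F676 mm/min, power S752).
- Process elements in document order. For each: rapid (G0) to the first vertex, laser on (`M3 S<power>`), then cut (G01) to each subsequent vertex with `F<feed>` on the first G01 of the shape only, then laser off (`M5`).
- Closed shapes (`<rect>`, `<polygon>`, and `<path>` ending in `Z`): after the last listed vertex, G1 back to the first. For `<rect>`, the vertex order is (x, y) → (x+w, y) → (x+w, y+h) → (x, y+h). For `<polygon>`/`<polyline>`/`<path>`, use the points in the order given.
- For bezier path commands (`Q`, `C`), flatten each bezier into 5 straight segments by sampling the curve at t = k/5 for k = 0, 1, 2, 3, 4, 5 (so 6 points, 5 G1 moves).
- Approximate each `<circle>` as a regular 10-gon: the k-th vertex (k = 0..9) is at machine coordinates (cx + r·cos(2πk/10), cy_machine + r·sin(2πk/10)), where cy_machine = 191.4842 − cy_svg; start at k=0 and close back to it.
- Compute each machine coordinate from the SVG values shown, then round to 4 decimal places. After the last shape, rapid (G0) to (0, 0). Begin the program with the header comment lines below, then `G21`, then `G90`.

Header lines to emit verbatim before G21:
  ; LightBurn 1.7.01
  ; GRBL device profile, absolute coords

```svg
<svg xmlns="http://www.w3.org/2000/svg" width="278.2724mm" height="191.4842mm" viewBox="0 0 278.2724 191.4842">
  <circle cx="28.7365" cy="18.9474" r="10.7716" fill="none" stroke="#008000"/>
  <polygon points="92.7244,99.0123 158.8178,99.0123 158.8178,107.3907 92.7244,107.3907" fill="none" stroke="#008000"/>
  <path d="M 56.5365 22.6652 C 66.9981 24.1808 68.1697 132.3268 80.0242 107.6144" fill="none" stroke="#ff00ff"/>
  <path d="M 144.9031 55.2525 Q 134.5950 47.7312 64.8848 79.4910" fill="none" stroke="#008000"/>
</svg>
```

viewBox `0 0 278.2724 191.4842` with mm width/height → 1 unit = 1 mm. Flip: y_m = 191.4842 − y_svg.

**Shape 1** — `<circle>` circle, stroke `#008000` → cut (S752, F676). Machine vertices: (39.5081,172.5368) → (37.4509,178.8682) → (32.0651,182.7812) → (25.4079,182.7812) → (20.0221,178.8682) → (17.9649,172.5368) → (20.0221,166.2054) → (25.4079,162.2924) → (32.0651,162.2924) → (37.4509,166.2054) → (39.5081,172.5368). Closed: final G1 returns to the first vertex.

**Shape 2** — `<polygon>` rectangle, stroke `#008000` → cut (S752, F676). Machine vertices: (92.7244,92.4719) → (158.8178,92.4719) → (158.8178,84.0935) → (92.7244,84.0935) → (92.7244,92.4719). Closed: final G1 returns to the first vertex.

**Shape 3** — `<path>` cubic bezier, stroke `#ff00ff` → score (S473, F2091). Control points (SVG): P0=(56.5365,22.6652), P1=(66.9981,24.1808), P2=(68.1697,132.3268), P3=(80.0242,107.6144); sampled at t=k/5. Machine vertices: (56.5365,168.8190) → (61.8584,157.0299) → (65.9095,131.1450) → (69.6483,102.6597) → (74.0337,83.0695) → (80.0242,83.8698). Open path.

**Shape 4** — `<path>` quadratic bezier, stroke `#008000` → cut (S752, F676). Control points (SVG): P0=(144.9031,55.2525), P1=(134.5950,47.7312), P2=(64.8848,79.4910); sampled at t=k/5. Machine vertices: (144.9031,136.2317) → (138.4038,137.6690) → (127.1523,135.9638) → (111.1486,131.1161) → (90.3928,123.1259) → (64.8848,111.9932). Open path.

; LightBurn 1.7.01
; GRBL device profile, absolute coords
G21
G90
G0 X39.5081 Y172.5368
M3 S752
G01 X37.4509 Y178.8682 F676
G01 X32.0651 Y182.7812
G01 X25.4079 Y182.7812
G01 X20.0221 Y178.8682
G01 X17.9649 Y172.5368
G01 X20.0221 Y166.2054
G01 X25.4079 Y162.2924
G01 X32.0651 Y162.2924
G01 X37.4509 Y166.2054
G01 X39.5081 Y172.5368
M5
G0 X92.7244 Y92.4719
M3 S752
G01 X158.8178 Y92.4719 F676
G01 X158.8178 Y84.0935
G01 X92.7244 Y84.0935
G01 X92.7244 Y92.4719
M5
G0 X56.5365 Y168.8190
M3 S473
G01 X61.8584 Y157.0299 F2091
G01 X65.9095 Y131.1450
G01 X69.6483 Y102.6597
G01 X74.0337 Y83.0695
G01 X80.0242 Y83.8698
M5
G0 X144.9031 Y136.2317
M3 S752
G01 X138.4038 Y137.6690 F676
G01 X127.1523 Y135.9638
G01 X111.1486 Y131.1161
G01 X90.3928 Y123.1259
G01 X64.8848 Y111.9932
M5
G0 X0.0000 Y0.0000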